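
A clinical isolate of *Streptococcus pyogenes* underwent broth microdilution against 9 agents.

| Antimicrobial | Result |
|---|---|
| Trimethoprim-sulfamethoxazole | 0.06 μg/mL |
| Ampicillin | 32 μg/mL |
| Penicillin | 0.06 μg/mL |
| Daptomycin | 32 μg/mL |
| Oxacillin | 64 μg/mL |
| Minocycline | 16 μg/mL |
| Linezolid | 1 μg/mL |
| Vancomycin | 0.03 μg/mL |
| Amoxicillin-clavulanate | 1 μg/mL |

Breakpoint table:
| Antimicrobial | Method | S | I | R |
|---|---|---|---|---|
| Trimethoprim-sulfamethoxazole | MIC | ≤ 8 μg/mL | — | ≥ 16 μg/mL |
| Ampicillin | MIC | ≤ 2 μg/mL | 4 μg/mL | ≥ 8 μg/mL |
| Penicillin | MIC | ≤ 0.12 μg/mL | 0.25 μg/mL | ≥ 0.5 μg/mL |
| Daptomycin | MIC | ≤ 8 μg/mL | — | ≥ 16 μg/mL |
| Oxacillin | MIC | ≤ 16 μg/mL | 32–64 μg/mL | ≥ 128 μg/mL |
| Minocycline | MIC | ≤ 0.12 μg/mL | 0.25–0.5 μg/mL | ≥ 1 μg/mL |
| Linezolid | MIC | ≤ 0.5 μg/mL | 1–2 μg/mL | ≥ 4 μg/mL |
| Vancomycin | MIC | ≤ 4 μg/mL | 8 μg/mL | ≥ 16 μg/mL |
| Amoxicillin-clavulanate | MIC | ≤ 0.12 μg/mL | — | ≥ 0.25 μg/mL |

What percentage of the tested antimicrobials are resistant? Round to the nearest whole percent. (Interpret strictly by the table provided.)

44%

Trimethoprim-sulfamethoxazole 0.06 μg/mL: ≤ 8 μg/mL → susceptible
Ampicillin (32 μg/mL) ≥ 8 μg/mL → R
Penicillin 0.06 μg/mL: ≤ 0.12 μg/mL → susceptible
Daptomycin (32 μg/mL) ≥ 16 μg/mL — resistant
Oxacillin 64 μg/mL: in 32–64 μg/mL ⇒ intermediate
Minocycline 16 μg/mL: ≥ 1 μg/mL → resistant
Linezolid 1 μg/mL: in 1–2 μg/mL ⇒ Intermediate
Vancomycin 0.03 μg/mL: ≤ 4 μg/mL ⇒ S
Amoxicillin-clavulanate: 1 μg/mL is ≥ 0.25 μg/mL ⇒ R
Resistant: 4/9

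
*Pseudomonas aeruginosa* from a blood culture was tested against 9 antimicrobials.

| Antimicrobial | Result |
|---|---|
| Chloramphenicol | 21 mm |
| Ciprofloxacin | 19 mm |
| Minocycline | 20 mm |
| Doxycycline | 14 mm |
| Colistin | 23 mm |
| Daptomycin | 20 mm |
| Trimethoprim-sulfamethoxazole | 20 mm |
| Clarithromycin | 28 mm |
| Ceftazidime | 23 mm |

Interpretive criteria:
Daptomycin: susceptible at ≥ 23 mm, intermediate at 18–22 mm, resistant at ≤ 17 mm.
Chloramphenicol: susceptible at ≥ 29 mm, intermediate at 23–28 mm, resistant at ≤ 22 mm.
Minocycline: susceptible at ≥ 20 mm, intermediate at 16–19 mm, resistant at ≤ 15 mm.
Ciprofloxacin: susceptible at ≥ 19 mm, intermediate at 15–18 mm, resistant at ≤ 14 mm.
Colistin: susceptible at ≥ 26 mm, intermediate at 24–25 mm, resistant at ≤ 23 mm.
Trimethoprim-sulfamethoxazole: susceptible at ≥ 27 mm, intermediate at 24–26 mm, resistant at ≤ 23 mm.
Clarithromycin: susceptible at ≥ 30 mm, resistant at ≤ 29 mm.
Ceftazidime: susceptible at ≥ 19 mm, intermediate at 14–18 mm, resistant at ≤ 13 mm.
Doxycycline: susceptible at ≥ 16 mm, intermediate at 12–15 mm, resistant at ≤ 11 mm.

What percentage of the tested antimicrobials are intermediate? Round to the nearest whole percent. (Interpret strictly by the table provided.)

22%

Chloramphenicol: 21 mm is ≤ 22 mm ⇒ resistant
Ciprofloxacin: 19 mm is ≥ 19 mm ⇒ S
Minocycline: 20 mm is ≥ 20 mm ⇒ susceptible
Doxycycline (14 mm) in 12–15 mm — I
Colistin (23 mm) ≤ 23 mm ⇒ Resistant
Daptomycin (20 mm) in 18–22 mm → I
Trimethoprim-sulfamethoxazole (20 mm) ≤ 23 mm → resistant
Clarithromycin (28 mm) ≤ 29 mm ⇒ Resistant
Ceftazidime (23 mm) ≥ 19 mm ⇒ S
Intermediate: 2/9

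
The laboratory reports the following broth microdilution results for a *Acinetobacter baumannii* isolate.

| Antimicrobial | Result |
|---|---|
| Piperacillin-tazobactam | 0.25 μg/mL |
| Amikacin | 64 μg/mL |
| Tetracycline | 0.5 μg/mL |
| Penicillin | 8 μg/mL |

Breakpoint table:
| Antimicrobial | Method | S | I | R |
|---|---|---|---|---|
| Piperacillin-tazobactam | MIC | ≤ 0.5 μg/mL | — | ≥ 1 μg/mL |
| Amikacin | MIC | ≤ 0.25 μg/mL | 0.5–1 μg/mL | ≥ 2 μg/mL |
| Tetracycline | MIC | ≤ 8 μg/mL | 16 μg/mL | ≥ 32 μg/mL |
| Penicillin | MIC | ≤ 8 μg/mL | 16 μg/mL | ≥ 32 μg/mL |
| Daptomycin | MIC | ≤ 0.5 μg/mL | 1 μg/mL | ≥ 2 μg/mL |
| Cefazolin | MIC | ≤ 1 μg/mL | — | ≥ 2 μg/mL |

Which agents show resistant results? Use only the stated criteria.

Piperacillin-tazobactam 0.25 μg/mL: ≤ 0.5 μg/mL — S
Amikacin: 64 μg/mL is ≥ 2 μg/mL — resistant
Tetracycline (0.5 μg/mL) ≤ 8 μg/mL → susceptible
Penicillin: 8 μg/mL is ≤ 8 μg/mL — Susceptible

amikacin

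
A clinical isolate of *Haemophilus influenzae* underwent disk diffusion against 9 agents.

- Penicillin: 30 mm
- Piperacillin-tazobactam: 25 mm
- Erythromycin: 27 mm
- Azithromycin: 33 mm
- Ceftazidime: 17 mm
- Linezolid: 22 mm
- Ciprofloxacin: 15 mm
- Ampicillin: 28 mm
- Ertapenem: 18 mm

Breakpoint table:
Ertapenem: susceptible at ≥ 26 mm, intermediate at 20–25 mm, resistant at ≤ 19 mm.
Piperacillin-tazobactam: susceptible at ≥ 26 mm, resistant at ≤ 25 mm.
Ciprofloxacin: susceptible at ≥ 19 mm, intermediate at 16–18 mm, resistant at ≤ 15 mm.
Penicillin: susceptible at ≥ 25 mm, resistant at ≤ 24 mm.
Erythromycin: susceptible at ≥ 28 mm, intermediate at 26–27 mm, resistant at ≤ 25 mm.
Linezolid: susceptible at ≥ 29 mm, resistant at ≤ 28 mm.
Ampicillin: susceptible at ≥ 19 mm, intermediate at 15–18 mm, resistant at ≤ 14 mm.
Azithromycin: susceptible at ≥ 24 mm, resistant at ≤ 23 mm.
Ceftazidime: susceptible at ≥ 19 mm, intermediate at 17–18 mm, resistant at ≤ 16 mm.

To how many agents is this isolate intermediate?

Penicillin (30 mm) ≥ 25 mm → S
Piperacillin-tazobactam (25 mm) ≤ 25 mm ⇒ resistant
Erythromycin: 27 mm is in 26–27 mm → intermediate
Azithromycin 33 mm: ≥ 24 mm ⇒ Susceptible
Ceftazidime (17 mm) in 17–18 mm ⇒ I
Linezolid 22 mm: ≤ 28 mm → R
Ciprofloxacin 15 mm: ≤ 15 mm — Resistant
Ampicillin: 28 mm is ≥ 19 mm ⇒ susceptible
Ertapenem 18 mm: ≤ 19 mm → Resistant
Intermediate: 2

2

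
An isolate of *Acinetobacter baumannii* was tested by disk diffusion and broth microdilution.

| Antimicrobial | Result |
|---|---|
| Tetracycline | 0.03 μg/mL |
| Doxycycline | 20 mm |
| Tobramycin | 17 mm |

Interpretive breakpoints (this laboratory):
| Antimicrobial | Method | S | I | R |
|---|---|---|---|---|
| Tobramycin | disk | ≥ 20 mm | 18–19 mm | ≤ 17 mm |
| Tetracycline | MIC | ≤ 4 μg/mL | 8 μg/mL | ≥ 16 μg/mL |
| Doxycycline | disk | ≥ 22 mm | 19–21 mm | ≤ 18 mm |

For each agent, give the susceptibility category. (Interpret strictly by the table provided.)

S, I, R

Tetracycline 0.03 μg/mL: ≤ 4 μg/mL — susceptible
Doxycycline (20 mm) in 19–21 mm → intermediate
Tobramycin 17 mm: ≤ 17 mm → Resistant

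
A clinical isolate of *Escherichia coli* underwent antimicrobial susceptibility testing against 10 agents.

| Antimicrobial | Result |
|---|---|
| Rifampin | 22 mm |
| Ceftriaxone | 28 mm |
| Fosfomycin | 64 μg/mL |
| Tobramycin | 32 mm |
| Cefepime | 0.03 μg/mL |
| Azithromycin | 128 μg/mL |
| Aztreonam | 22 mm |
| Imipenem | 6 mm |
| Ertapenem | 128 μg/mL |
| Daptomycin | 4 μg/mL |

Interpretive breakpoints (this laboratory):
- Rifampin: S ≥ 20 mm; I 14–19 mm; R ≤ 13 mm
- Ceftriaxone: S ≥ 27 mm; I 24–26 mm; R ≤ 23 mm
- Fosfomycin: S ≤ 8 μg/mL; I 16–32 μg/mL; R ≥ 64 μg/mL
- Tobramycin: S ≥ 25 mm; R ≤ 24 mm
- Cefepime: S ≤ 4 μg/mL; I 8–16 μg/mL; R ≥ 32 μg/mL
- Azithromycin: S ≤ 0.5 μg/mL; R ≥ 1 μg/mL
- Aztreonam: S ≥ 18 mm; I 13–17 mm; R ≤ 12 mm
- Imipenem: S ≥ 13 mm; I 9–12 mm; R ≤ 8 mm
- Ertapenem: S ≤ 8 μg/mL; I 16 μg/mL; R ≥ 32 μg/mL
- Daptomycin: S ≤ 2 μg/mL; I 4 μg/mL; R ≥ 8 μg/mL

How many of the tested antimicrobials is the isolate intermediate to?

Rifampin 22 mm: ≥ 20 mm → Susceptible
Ceftriaxone 28 mm: ≥ 27 mm ⇒ susceptible
Fosfomycin: 64 μg/mL is ≥ 64 μg/mL ⇒ R
Tobramycin 32 mm: ≥ 25 mm ⇒ susceptible
Cefepime (0.03 μg/mL) ≤ 4 μg/mL — Susceptible
Azithromycin 128 μg/mL: ≥ 1 μg/mL — resistant
Aztreonam (22 mm) ≥ 18 mm → S
Imipenem 6 mm: ≤ 8 mm — R
Ertapenem 128 μg/mL: ≥ 32 μg/mL → R
Daptomycin (4 μg/mL) = 4 μg/mL → intermediate
Intermediate: 1

1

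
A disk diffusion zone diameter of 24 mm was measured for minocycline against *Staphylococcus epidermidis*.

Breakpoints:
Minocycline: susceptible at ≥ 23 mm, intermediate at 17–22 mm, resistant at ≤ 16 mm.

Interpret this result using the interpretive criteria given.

Minocycline: 24 mm is ≥ 23 mm → susceptible

Susceptible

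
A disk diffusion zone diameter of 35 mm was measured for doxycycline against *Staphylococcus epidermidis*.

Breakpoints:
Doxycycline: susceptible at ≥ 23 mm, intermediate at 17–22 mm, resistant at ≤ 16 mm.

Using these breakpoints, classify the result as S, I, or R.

Susceptible

Doxycycline (35 mm) ≥ 23 mm ⇒ S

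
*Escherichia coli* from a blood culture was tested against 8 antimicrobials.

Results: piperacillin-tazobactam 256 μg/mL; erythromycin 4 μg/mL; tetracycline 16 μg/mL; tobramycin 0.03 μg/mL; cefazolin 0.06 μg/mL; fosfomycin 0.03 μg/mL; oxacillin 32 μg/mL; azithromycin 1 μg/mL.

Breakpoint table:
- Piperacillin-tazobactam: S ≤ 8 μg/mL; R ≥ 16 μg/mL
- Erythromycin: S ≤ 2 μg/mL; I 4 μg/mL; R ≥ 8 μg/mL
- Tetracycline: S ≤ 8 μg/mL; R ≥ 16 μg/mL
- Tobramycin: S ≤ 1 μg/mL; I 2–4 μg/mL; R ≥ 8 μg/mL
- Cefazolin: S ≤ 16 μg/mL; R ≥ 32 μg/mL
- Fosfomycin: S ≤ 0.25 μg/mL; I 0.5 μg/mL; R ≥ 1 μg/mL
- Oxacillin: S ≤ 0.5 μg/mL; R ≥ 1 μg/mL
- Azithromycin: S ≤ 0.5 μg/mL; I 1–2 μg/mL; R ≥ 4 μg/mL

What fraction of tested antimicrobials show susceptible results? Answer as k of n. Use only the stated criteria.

Piperacillin-tazobactam 256 μg/mL: ≥ 16 μg/mL — R
Erythromycin (4 μg/mL) = 4 μg/mL — I
Tetracycline 16 μg/mL: ≥ 16 μg/mL — R
Tobramycin (0.03 μg/mL) ≤ 1 μg/mL → Susceptible
Cefazolin: 0.06 μg/mL is ≤ 16 μg/mL → Susceptible
Fosfomycin: 0.03 μg/mL is ≤ 0.25 μg/mL ⇒ susceptible
Oxacillin (32 μg/mL) ≥ 1 μg/mL → resistant
Azithromycin: 1 μg/mL is in 1–2 μg/mL → Intermediate
Susceptible: 3/8

3 of 8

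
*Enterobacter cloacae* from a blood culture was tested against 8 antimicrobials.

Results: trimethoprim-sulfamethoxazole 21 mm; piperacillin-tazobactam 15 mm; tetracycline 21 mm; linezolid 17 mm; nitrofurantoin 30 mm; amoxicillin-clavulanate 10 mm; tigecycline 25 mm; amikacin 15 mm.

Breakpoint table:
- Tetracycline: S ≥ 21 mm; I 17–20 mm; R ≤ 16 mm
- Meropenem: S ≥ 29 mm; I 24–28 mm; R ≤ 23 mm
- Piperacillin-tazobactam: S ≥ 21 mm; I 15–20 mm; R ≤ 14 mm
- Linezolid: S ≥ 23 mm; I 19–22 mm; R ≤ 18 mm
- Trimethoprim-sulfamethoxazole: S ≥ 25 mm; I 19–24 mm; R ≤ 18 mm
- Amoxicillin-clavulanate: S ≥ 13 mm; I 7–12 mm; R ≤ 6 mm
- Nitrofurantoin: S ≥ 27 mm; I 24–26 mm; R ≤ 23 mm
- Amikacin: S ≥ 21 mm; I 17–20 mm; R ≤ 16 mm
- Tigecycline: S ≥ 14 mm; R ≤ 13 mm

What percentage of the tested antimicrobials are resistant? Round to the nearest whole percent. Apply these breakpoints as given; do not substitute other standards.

25%

Trimethoprim-sulfamethoxazole 21 mm: in 19–24 mm — intermediate
Piperacillin-tazobactam 15 mm: in 15–20 mm — intermediate
Tetracycline 21 mm: ≥ 21 mm — Susceptible
Linezolid 17 mm: ≤ 18 mm ⇒ R
Nitrofurantoin (30 mm) ≥ 27 mm → susceptible
Amoxicillin-clavulanate 10 mm: in 7–12 mm → I
Tigecycline: 25 mm is ≥ 14 mm → Susceptible
Amikacin 15 mm: ≤ 16 mm ⇒ R
Resistant: 2/8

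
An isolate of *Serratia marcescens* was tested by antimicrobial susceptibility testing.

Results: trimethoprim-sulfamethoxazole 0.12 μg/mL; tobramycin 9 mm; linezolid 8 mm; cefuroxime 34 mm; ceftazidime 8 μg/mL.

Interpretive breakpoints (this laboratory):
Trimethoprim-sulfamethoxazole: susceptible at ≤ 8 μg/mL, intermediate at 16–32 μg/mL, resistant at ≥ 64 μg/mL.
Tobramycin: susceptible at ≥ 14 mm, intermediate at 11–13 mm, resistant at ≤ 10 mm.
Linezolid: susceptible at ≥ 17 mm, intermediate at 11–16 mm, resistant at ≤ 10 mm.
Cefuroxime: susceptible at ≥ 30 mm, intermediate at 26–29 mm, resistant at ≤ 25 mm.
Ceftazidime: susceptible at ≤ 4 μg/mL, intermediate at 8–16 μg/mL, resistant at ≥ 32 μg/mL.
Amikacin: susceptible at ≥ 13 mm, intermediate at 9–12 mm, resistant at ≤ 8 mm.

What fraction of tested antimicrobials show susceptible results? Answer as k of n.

2 of 5

Trimethoprim-sulfamethoxazole (0.12 μg/mL) ≤ 8 μg/mL — S
Tobramycin (9 mm) ≤ 10 mm → resistant
Linezolid: 8 mm is ≤ 10 mm → R
Cefuroxime 34 mm: ≥ 30 mm ⇒ Susceptible
Ceftazidime 8 μg/mL: in 8–16 μg/mL ⇒ Intermediate
Susceptible: 2/5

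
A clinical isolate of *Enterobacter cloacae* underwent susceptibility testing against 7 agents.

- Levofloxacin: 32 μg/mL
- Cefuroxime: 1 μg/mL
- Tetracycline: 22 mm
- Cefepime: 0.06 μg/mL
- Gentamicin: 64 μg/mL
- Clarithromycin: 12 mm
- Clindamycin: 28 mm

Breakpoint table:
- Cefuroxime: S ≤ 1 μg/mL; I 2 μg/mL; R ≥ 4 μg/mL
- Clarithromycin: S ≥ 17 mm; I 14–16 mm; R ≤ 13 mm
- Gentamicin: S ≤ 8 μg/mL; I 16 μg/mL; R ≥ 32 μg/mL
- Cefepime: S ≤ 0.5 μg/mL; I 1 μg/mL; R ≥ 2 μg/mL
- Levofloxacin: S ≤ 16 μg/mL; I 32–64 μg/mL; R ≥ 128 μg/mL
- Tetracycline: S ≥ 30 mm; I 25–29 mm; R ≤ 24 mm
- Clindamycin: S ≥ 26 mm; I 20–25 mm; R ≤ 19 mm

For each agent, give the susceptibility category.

I, S, R, S, R, R, S

Levofloxacin (32 μg/mL) in 32–64 μg/mL → Intermediate
Cefuroxime 1 μg/mL: ≤ 1 μg/mL ⇒ Susceptible
Tetracycline: 22 mm is ≤ 24 mm ⇒ resistant
Cefepime 0.06 μg/mL: ≤ 0.5 μg/mL → Susceptible
Gentamicin: 64 μg/mL is ≥ 32 μg/mL → Resistant
Clarithromycin: 12 mm is ≤ 13 mm ⇒ R
Clindamycin 28 mm: ≥ 26 mm ⇒ susceptible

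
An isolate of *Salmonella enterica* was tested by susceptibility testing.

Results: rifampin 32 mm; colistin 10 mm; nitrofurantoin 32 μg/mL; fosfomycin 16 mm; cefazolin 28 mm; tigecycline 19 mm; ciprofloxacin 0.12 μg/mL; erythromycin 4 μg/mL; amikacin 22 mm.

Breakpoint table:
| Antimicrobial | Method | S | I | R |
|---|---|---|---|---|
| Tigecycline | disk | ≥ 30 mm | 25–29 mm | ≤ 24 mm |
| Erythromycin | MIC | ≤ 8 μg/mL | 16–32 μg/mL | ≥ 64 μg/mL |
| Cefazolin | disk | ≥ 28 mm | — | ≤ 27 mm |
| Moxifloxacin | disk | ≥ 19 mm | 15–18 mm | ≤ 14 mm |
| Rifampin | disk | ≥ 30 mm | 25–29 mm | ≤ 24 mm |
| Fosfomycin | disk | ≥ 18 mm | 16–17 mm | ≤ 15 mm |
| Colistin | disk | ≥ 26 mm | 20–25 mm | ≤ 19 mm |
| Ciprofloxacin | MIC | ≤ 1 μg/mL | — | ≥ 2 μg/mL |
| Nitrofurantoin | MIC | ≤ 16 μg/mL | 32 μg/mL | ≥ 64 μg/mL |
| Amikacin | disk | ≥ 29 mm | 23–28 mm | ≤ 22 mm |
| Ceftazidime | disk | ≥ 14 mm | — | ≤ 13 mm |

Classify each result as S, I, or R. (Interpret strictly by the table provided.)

Rifampin 32 mm: ≥ 30 mm — susceptible
Colistin 10 mm: ≤ 19 mm → Resistant
Nitrofurantoin (32 μg/mL) = 32 μg/mL → intermediate
Fosfomycin (16 mm) in 16–17 mm — intermediate
Cefazolin: 28 mm is ≥ 28 mm ⇒ Susceptible
Tigecycline (19 mm) ≤ 24 mm → resistant
Ciprofloxacin: 0.12 μg/mL is ≤ 1 μg/mL — S
Erythromycin (4 μg/mL) ≤ 8 μg/mL — S
Amikacin 22 mm: ≤ 22 mm ⇒ R

S, R, I, I, S, R, S, S, R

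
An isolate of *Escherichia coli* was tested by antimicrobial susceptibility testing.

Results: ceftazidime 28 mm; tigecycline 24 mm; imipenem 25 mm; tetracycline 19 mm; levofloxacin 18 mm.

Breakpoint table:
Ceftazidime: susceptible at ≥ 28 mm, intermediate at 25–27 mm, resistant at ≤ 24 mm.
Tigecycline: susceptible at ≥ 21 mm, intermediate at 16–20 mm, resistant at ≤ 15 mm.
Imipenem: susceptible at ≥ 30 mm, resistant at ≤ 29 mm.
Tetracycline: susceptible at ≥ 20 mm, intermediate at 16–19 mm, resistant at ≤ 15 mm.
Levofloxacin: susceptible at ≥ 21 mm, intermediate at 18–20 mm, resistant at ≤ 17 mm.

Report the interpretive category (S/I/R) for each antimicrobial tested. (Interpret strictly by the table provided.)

S, S, R, I, I

Ceftazidime: 28 mm is ≥ 28 mm ⇒ S
Tigecycline (24 mm) ≥ 21 mm — S
Imipenem (25 mm) ≤ 29 mm ⇒ R
Tetracycline 19 mm: in 16–19 mm — I
Levofloxacin 18 mm: in 18–20 mm ⇒ I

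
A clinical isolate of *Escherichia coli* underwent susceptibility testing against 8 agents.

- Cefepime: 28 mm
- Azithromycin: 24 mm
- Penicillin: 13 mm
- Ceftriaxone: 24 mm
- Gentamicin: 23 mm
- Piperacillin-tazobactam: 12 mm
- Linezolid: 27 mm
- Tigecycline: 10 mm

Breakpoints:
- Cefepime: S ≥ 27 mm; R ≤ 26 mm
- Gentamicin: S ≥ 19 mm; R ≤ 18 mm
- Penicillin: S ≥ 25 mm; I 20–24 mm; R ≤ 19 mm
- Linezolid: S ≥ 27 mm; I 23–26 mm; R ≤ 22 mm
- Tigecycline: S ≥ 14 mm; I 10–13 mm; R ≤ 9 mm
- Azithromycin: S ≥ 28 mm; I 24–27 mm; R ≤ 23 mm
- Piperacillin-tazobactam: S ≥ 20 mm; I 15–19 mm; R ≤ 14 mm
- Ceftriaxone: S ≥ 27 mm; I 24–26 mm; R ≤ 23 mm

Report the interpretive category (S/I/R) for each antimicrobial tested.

Cefepime: 28 mm is ≥ 27 mm ⇒ Susceptible
Azithromycin: 24 mm is in 24–27 mm ⇒ I
Penicillin (13 mm) ≤ 19 mm → resistant
Ceftriaxone 24 mm: in 24–26 mm — I
Gentamicin 23 mm: ≥ 19 mm — susceptible
Piperacillin-tazobactam 12 mm: ≤ 14 mm — resistant
Linezolid: 27 mm is ≥ 27 mm ⇒ S
Tigecycline 10 mm: in 10–13 mm — Intermediate

S, I, R, I, S, R, S, I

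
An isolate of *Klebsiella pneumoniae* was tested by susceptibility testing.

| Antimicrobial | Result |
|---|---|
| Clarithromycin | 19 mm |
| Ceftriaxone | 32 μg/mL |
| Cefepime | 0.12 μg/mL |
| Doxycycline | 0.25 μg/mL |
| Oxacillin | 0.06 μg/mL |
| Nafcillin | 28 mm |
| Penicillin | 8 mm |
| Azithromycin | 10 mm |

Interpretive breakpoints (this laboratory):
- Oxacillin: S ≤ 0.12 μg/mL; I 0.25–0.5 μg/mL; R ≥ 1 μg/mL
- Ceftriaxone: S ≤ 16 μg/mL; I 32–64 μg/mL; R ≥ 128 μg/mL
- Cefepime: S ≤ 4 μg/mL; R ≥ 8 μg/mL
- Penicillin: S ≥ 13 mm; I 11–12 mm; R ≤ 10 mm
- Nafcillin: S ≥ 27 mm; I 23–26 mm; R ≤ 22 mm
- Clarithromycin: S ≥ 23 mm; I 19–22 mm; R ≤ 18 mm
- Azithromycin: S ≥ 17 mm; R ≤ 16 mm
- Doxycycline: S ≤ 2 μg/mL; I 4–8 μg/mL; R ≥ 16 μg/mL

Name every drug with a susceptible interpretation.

Clarithromycin 19 mm: in 19–22 mm ⇒ intermediate
Ceftriaxone 32 μg/mL: in 32–64 μg/mL → intermediate
Cefepime 0.12 μg/mL: ≤ 4 μg/mL ⇒ S
Doxycycline (0.25 μg/mL) ≤ 2 μg/mL → S
Oxacillin (0.06 μg/mL) ≤ 0.12 μg/mL ⇒ Susceptible
Nafcillin 28 mm: ≥ 27 mm → susceptible
Penicillin (8 mm) ≤ 10 mm — R
Azithromycin (10 mm) ≤ 16 mm ⇒ R

cefepime, doxycycline, oxacillin, nafcillin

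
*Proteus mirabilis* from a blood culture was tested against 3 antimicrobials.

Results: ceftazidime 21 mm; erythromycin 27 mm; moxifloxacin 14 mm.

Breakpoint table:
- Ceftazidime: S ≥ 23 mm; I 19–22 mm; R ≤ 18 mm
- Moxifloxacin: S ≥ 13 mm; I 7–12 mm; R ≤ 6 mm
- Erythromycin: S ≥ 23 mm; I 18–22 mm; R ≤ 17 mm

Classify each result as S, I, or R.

Ceftazidime (21 mm) in 19–22 mm ⇒ intermediate
Erythromycin (27 mm) ≥ 23 mm → S
Moxifloxacin (14 mm) ≥ 13 mm → S

I, S, S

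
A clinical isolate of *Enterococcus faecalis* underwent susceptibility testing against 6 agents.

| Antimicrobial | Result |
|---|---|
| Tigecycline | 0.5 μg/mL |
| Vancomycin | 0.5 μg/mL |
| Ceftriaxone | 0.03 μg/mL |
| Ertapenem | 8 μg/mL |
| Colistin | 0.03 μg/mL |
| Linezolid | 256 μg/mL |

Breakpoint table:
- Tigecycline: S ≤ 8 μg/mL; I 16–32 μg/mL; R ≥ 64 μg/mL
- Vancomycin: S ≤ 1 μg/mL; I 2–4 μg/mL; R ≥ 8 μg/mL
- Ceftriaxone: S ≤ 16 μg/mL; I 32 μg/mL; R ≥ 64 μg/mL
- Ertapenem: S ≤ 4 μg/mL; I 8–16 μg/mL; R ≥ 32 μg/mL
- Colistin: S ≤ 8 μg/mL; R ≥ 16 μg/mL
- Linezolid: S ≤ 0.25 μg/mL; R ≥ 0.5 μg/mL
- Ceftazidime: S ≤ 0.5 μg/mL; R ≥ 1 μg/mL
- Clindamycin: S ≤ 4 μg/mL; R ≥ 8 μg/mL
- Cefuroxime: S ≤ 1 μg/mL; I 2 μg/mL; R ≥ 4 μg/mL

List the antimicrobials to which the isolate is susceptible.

tigecycline, vancomycin, ceftriaxone, colistin

Tigecycline: 0.5 μg/mL is ≤ 8 μg/mL → susceptible
Vancomycin (0.5 μg/mL) ≤ 1 μg/mL ⇒ Susceptible
Ceftriaxone (0.03 μg/mL) ≤ 16 μg/mL — S
Ertapenem: 8 μg/mL is in 8–16 μg/mL — intermediate
Colistin: 0.03 μg/mL is ≤ 8 μg/mL — susceptible
Linezolid 256 μg/mL: ≥ 0.5 μg/mL → Resistant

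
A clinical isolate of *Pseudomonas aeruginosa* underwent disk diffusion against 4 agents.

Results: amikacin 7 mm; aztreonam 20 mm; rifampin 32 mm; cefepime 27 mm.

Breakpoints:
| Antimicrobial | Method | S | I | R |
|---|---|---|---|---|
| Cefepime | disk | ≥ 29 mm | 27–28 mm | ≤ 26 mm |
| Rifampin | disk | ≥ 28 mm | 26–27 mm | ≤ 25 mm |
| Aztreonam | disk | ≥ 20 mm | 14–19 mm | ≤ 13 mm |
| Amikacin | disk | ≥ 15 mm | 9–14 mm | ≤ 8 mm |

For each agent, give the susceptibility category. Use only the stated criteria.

R, S, S, I

Amikacin 7 mm: ≤ 8 mm → R
Aztreonam (20 mm) ≥ 20 mm ⇒ Susceptible
Rifampin (32 mm) ≥ 28 mm → S
Cefepime: 27 mm is in 27–28 mm — I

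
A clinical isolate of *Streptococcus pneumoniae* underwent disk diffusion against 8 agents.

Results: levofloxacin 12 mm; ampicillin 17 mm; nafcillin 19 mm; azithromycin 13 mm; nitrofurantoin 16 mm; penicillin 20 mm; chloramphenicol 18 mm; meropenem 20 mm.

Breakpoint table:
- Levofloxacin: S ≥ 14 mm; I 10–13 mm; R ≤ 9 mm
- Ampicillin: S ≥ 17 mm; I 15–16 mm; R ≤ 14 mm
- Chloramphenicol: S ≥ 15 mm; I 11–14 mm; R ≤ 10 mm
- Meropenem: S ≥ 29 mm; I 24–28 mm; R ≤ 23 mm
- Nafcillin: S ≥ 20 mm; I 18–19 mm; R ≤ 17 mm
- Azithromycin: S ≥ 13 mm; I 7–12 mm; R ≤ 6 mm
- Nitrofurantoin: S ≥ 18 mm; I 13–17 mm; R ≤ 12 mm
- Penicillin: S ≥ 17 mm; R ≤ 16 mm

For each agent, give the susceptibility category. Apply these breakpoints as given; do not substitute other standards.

I, S, I, S, I, S, S, R

Levofloxacin 12 mm: in 10–13 mm ⇒ I
Ampicillin 17 mm: ≥ 17 mm — Susceptible
Nafcillin 19 mm: in 18–19 mm ⇒ intermediate
Azithromycin (13 mm) ≥ 13 mm — Susceptible
Nitrofurantoin 16 mm: in 13–17 mm — intermediate
Penicillin (20 mm) ≥ 17 mm ⇒ Susceptible
Chloramphenicol (18 mm) ≥ 15 mm — Susceptible
Meropenem (20 mm) ≤ 23 mm ⇒ R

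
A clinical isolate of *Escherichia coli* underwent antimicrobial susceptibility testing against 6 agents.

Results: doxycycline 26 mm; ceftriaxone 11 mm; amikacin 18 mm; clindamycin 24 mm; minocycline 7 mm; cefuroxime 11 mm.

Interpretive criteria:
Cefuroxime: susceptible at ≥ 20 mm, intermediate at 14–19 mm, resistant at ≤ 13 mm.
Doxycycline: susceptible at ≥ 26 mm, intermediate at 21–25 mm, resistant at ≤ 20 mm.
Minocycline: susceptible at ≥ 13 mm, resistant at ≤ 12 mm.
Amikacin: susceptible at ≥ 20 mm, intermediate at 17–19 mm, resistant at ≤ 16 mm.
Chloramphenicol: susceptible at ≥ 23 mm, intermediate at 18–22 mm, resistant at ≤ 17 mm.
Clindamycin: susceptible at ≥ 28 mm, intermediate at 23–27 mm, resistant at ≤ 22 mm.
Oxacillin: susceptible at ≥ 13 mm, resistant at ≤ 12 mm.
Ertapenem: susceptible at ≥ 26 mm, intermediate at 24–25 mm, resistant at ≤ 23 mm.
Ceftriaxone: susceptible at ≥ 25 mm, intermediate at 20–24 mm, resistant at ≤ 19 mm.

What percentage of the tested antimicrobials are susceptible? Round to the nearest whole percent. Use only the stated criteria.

Doxycycline 26 mm: ≥ 26 mm → susceptible
Ceftriaxone: 11 mm is ≤ 19 mm → resistant
Amikacin: 18 mm is in 17–19 mm — Intermediate
Clindamycin (24 mm) in 23–27 mm ⇒ intermediate
Minocycline (7 mm) ≤ 12 mm ⇒ Resistant
Cefuroxime 11 mm: ≤ 13 mm ⇒ resistant
Susceptible: 1/6

17%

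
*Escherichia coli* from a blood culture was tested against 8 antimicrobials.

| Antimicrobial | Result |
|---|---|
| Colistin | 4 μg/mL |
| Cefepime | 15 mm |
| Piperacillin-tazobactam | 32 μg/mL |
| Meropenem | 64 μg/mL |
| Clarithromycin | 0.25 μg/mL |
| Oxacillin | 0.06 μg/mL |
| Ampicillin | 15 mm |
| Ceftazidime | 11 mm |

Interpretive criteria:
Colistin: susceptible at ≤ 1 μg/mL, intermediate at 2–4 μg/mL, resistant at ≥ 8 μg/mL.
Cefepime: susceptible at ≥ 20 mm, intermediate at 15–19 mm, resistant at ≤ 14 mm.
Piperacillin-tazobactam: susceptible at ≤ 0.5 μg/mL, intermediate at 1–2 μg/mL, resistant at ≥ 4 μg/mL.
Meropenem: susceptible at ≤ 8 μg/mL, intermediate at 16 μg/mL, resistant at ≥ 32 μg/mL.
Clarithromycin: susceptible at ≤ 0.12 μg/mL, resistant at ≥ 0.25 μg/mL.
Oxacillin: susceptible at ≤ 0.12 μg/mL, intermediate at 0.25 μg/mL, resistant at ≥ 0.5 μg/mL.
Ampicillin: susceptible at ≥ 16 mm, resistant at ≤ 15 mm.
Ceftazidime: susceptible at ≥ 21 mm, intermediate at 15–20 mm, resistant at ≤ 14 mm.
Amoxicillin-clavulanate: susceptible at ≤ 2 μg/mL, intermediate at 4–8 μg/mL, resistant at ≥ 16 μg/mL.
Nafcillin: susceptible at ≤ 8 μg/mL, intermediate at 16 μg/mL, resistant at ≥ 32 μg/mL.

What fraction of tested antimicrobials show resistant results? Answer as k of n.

Colistin 4 μg/mL: in 2–4 μg/mL ⇒ I
Cefepime 15 mm: in 15–19 mm — Intermediate
Piperacillin-tazobactam (32 μg/mL) ≥ 4 μg/mL — resistant
Meropenem: 64 μg/mL is ≥ 32 μg/mL ⇒ Resistant
Clarithromycin (0.25 μg/mL) ≥ 0.25 μg/mL ⇒ R
Oxacillin (0.06 μg/mL) ≤ 0.12 μg/mL ⇒ Susceptible
Ampicillin 15 mm: ≤ 15 mm ⇒ R
Ceftazidime 11 mm: ≤ 14 mm → resistant
Resistant: 5/8

5 of 8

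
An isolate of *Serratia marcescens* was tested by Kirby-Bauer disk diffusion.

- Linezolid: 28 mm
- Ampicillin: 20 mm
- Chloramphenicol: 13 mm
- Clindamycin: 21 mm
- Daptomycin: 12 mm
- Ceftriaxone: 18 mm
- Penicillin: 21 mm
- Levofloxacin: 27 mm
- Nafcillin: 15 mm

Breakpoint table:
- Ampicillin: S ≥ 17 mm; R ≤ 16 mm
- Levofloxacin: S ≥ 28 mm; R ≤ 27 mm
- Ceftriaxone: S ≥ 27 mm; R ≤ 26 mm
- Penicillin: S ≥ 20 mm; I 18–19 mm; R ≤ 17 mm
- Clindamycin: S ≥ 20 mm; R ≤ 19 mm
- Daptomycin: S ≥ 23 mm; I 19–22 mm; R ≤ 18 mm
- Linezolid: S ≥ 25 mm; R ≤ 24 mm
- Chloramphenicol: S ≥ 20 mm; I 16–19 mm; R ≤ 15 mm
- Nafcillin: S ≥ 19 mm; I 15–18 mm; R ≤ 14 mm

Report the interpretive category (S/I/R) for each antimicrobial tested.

S, S, R, S, R, R, S, R, I

Linezolid 28 mm: ≥ 25 mm — susceptible
Ampicillin (20 mm) ≥ 17 mm — susceptible
Chloramphenicol (13 mm) ≤ 15 mm ⇒ resistant
Clindamycin: 21 mm is ≥ 20 mm → susceptible
Daptomycin: 12 mm is ≤ 18 mm — R
Ceftriaxone 18 mm: ≤ 26 mm — resistant
Penicillin 21 mm: ≥ 20 mm — susceptible
Levofloxacin: 27 mm is ≤ 27 mm → resistant
Nafcillin (15 mm) in 15–18 mm — I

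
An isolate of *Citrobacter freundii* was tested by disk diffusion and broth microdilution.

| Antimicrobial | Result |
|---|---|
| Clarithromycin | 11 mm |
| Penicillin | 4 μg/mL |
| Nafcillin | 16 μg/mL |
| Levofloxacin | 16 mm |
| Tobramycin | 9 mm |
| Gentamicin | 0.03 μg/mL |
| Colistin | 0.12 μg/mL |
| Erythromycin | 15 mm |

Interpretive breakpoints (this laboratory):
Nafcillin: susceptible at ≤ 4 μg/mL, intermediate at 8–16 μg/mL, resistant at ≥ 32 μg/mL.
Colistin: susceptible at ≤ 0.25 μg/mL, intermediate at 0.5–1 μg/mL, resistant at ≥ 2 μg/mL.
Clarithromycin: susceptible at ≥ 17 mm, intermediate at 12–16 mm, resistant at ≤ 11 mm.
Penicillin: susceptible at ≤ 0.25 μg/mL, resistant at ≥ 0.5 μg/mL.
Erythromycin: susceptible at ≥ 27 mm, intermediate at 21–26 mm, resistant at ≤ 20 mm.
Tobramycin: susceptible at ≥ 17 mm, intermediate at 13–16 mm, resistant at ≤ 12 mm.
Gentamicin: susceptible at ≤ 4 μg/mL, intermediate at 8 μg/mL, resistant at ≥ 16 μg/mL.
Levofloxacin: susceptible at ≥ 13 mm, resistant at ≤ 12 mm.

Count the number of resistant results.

4

Clarithromycin 11 mm: ≤ 11 mm — Resistant
Penicillin: 4 μg/mL is ≥ 0.5 μg/mL → R
Nafcillin: 16 μg/mL is in 8–16 μg/mL — Intermediate
Levofloxacin: 16 mm is ≥ 13 mm → S
Tobramycin 9 mm: ≤ 12 mm → resistant
Gentamicin (0.03 μg/mL) ≤ 4 μg/mL ⇒ susceptible
Colistin: 0.12 μg/mL is ≤ 0.25 μg/mL → S
Erythromycin 15 mm: ≤ 20 mm → Resistant
Resistant: 4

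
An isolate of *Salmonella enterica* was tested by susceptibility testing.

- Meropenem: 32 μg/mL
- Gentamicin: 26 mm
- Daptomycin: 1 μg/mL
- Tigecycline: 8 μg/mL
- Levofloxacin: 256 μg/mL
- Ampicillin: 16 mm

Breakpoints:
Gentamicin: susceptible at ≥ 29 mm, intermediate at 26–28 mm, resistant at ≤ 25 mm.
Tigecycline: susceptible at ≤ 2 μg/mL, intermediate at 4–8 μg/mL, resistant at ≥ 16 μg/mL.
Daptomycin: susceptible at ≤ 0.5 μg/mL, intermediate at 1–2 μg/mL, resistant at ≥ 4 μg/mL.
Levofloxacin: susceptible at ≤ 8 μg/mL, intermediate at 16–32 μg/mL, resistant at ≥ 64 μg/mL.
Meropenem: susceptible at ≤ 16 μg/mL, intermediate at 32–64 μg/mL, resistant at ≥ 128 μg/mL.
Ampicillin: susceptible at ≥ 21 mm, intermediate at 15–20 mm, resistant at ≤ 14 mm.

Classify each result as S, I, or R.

I, I, I, I, R, I

Meropenem 32 μg/mL: in 32–64 μg/mL ⇒ I
Gentamicin: 26 mm is in 26–28 mm — Intermediate
Daptomycin: 1 μg/mL is in 1–2 μg/mL → Intermediate
Tigecycline (8 μg/mL) in 4–8 μg/mL ⇒ I
Levofloxacin 256 μg/mL: ≥ 64 μg/mL ⇒ resistant
Ampicillin (16 mm) in 15–20 mm — Intermediate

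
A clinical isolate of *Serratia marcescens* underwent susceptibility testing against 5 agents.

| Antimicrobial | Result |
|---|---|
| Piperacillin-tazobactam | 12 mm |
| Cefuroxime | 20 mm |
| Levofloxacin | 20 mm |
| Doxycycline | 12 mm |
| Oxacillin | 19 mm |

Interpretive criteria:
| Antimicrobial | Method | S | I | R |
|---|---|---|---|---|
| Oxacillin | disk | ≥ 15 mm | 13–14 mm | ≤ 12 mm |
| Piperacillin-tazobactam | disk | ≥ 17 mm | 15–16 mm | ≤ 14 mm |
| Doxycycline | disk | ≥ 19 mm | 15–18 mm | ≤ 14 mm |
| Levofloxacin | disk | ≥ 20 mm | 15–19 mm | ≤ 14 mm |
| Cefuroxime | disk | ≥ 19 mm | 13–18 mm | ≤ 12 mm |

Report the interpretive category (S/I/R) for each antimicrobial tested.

R, S, S, R, S

Piperacillin-tazobactam 12 mm: ≤ 14 mm ⇒ Resistant
Cefuroxime: 20 mm is ≥ 19 mm ⇒ Susceptible
Levofloxacin 20 mm: ≥ 20 mm — susceptible
Doxycycline: 12 mm is ≤ 14 mm ⇒ Resistant
Oxacillin 19 mm: ≥ 15 mm ⇒ S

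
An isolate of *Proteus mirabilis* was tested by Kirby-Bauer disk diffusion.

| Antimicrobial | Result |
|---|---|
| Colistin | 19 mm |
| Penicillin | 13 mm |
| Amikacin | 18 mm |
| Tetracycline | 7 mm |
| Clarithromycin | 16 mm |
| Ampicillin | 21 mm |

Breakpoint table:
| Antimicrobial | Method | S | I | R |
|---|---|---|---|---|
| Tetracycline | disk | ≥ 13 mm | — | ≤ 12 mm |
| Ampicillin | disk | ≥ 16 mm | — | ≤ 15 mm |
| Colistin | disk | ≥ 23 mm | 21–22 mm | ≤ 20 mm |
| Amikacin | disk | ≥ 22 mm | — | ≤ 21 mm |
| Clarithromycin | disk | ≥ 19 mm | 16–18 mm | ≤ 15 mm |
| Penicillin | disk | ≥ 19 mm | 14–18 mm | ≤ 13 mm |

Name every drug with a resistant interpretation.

Colistin: 19 mm is ≤ 20 mm → Resistant
Penicillin (13 mm) ≤ 13 mm → Resistant
Amikacin 18 mm: ≤ 21 mm → R
Tetracycline 7 mm: ≤ 12 mm — R
Clarithromycin (16 mm) in 16–18 mm → intermediate
Ampicillin: 21 mm is ≥ 16 mm ⇒ S

colistin, penicillin, amikacin, tetracycline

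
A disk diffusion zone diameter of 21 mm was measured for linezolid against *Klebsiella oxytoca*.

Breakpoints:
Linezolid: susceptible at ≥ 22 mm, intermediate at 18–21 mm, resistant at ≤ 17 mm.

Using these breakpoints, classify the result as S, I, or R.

Linezolid (21 mm) in 18–21 mm → intermediate

I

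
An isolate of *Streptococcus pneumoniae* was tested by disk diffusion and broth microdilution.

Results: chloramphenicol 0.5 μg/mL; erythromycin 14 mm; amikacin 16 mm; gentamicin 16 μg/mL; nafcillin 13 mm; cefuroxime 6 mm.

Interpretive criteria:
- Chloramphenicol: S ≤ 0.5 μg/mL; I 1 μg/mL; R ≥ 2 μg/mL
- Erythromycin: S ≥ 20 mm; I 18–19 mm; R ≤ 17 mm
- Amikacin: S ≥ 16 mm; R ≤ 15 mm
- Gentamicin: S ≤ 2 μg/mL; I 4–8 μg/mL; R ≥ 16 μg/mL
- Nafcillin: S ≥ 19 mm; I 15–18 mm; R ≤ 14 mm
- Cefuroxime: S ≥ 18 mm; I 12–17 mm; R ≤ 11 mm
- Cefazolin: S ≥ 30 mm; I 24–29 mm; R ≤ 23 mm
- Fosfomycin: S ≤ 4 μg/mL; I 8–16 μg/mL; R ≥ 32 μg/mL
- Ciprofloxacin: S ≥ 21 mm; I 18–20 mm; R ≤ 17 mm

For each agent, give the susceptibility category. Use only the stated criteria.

Chloramphenicol: 0.5 μg/mL is ≤ 0.5 μg/mL ⇒ Susceptible
Erythromycin: 14 mm is ≤ 17 mm ⇒ resistant
Amikacin (16 mm) ≥ 16 mm → susceptible
Gentamicin (16 μg/mL) ≥ 16 μg/mL ⇒ resistant
Nafcillin 13 mm: ≤ 14 mm — resistant
Cefuroxime (6 mm) ≤ 11 mm ⇒ resistant

S, R, S, R, R, R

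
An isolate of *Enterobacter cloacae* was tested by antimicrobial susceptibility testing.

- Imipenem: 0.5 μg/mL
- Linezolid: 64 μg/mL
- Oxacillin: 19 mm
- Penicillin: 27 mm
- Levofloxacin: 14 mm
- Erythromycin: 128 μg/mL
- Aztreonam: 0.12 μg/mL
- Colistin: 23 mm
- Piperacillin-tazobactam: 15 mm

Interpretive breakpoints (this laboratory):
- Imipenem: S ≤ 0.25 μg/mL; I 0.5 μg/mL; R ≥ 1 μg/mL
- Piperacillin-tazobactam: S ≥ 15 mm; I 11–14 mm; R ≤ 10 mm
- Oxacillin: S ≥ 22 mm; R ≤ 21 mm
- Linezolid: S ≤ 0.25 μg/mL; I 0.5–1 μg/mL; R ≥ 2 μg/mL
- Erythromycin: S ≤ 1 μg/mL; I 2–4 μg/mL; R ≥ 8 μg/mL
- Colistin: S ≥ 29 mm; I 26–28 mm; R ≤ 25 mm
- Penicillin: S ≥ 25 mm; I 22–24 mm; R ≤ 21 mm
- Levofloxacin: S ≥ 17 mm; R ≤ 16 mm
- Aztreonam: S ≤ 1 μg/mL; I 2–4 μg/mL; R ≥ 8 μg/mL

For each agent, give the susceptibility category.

Imipenem (0.5 μg/mL) = 0.5 μg/mL → intermediate
Linezolid: 64 μg/mL is ≥ 2 μg/mL — R
Oxacillin: 19 mm is ≤ 21 mm — Resistant
Penicillin: 27 mm is ≥ 25 mm — Susceptible
Levofloxacin (14 mm) ≤ 16 mm ⇒ R
Erythromycin 128 μg/mL: ≥ 8 μg/mL — Resistant
Aztreonam 0.12 μg/mL: ≤ 1 μg/mL — S
Colistin 23 mm: ≤ 25 mm → R
Piperacillin-tazobactam 15 mm: ≥ 15 mm — susceptible

I, R, R, S, R, R, S, R, S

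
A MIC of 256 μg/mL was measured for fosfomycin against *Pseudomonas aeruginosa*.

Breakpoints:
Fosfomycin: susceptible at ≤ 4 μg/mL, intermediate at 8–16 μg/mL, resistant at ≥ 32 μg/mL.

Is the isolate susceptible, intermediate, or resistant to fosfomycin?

R

Fosfomycin 256 μg/mL: ≥ 32 μg/mL ⇒ Resistant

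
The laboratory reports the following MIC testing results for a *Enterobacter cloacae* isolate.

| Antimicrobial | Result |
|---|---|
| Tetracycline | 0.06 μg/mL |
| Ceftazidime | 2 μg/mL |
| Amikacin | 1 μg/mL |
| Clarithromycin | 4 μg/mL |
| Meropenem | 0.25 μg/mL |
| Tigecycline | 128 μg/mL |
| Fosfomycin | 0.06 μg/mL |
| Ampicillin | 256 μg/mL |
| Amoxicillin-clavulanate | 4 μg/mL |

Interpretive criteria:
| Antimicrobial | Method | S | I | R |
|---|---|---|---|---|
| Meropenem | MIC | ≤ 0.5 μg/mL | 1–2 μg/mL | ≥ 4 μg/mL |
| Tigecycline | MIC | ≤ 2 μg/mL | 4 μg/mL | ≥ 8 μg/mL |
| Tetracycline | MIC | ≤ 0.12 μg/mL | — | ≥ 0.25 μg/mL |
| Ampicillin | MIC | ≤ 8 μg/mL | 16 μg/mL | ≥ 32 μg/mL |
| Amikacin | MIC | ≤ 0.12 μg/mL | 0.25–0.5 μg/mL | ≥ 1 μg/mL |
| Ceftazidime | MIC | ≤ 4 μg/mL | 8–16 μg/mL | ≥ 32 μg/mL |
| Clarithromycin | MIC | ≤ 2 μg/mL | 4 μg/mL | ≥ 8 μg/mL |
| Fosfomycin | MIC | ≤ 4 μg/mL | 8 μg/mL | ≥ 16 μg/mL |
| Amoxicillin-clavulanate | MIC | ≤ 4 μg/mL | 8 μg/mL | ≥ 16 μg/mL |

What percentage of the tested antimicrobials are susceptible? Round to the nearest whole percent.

56%

Tetracycline (0.06 μg/mL) ≤ 0.12 μg/mL ⇒ susceptible
Ceftazidime 2 μg/mL: ≤ 4 μg/mL → S
Amikacin 1 μg/mL: ≥ 1 μg/mL → R
Clarithromycin: 4 μg/mL is = 4 μg/mL ⇒ intermediate
Meropenem 0.25 μg/mL: ≤ 0.5 μg/mL ⇒ susceptible
Tigecycline (128 μg/mL) ≥ 8 μg/mL → Resistant
Fosfomycin 0.06 μg/mL: ≤ 4 μg/mL → susceptible
Ampicillin 256 μg/mL: ≥ 32 μg/mL ⇒ resistant
Amoxicillin-clavulanate 4 μg/mL: ≤ 4 μg/mL — susceptible
Susceptible: 5/9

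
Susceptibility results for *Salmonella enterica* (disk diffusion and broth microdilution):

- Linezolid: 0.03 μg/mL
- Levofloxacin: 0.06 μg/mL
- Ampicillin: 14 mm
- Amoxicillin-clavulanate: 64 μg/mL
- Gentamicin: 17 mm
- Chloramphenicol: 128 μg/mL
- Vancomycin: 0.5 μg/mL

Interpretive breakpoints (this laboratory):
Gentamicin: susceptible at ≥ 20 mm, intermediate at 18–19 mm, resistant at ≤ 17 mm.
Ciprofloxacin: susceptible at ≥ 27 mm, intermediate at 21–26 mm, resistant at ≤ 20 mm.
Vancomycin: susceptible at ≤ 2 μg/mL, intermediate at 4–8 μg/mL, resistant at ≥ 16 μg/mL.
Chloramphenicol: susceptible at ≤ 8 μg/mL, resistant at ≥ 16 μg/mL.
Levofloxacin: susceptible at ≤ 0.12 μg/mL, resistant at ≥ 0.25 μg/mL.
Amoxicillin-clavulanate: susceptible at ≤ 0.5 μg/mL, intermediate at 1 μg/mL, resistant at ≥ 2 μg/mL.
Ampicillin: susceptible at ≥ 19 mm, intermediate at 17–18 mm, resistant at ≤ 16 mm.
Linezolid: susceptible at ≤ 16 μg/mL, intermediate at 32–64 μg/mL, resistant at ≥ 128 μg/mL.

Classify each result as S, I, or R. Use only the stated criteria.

Linezolid 0.03 μg/mL: ≤ 16 μg/mL → S
Levofloxacin: 0.06 μg/mL is ≤ 0.12 μg/mL ⇒ susceptible
Ampicillin 14 mm: ≤ 16 mm — R
Amoxicillin-clavulanate (64 μg/mL) ≥ 2 μg/mL ⇒ Resistant
Gentamicin (17 mm) ≤ 17 mm — Resistant
Chloramphenicol 128 μg/mL: ≥ 16 μg/mL ⇒ R
Vancomycin: 0.5 μg/mL is ≤ 2 μg/mL → susceptible

S, S, R, R, R, R, S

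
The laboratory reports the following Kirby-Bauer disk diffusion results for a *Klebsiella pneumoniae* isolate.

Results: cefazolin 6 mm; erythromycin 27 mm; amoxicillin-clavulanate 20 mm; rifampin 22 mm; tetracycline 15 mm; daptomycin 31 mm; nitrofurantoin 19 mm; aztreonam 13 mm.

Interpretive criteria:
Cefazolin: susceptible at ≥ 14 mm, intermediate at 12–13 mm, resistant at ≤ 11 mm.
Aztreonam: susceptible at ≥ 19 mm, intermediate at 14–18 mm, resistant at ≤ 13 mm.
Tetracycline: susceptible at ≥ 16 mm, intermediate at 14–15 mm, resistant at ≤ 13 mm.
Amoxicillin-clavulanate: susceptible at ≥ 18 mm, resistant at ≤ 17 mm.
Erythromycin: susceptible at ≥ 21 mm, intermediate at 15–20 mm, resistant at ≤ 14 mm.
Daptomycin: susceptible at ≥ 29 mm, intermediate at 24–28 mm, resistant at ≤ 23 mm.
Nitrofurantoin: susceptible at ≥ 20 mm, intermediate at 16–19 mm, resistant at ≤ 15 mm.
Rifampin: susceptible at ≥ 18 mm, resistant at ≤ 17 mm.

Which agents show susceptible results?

Cefazolin: 6 mm is ≤ 11 mm → Resistant
Erythromycin: 27 mm is ≥ 21 mm — Susceptible
Amoxicillin-clavulanate: 20 mm is ≥ 18 mm ⇒ susceptible
Rifampin: 22 mm is ≥ 18 mm ⇒ susceptible
Tetracycline (15 mm) in 14–15 mm — I
Daptomycin 31 mm: ≥ 29 mm ⇒ susceptible
Nitrofurantoin: 19 mm is in 16–19 mm → I
Aztreonam (13 mm) ≤ 13 mm ⇒ Resistant

erythromycin, amoxicillin-clavulanate, rifampin, daptomycin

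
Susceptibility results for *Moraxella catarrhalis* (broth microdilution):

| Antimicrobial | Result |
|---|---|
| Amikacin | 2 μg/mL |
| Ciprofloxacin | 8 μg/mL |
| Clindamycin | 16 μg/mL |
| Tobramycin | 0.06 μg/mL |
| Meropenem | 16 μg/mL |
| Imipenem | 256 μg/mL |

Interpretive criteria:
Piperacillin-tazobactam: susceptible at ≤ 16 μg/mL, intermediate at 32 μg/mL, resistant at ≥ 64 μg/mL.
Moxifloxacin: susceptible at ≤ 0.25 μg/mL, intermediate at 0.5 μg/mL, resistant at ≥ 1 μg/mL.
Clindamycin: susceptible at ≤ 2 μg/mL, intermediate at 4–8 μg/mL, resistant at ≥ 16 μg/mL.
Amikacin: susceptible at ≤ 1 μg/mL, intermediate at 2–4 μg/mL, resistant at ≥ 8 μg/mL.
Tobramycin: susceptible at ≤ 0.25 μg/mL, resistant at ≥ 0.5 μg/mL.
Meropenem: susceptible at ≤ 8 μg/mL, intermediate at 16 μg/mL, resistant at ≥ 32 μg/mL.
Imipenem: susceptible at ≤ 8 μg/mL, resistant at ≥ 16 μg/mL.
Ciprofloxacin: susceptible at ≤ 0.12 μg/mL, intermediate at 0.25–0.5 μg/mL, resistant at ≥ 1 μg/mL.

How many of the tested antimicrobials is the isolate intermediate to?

Amikacin (2 μg/mL) in 2–4 μg/mL — Intermediate
Ciprofloxacin: 8 μg/mL is ≥ 1 μg/mL → resistant
Clindamycin: 16 μg/mL is ≥ 16 μg/mL ⇒ Resistant
Tobramycin 0.06 μg/mL: ≤ 0.25 μg/mL → susceptible
Meropenem 16 μg/mL: = 16 μg/mL — intermediate
Imipenem: 256 μg/mL is ≥ 16 μg/mL ⇒ resistant
Intermediate: 2

2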